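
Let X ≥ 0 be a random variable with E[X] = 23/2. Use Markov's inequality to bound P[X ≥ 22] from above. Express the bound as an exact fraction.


μ = E[X] = 23/2, a = 22.
Markov: P[X ≥ 22] ≤ μ/a = (23/2)/22 = 23/44.
Numerically: ≈ 0.523.
(Since a = 22 > μ = 11.500, the bound 23/44 is < 1 and informative.)

P[X ≥ 22] ≤ 23/44 ≈ 0.523.


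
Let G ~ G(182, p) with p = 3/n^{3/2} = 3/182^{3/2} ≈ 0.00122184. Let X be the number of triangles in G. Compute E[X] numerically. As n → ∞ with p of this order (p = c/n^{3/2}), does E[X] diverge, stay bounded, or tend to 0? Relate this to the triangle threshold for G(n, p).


Number of potential triangles: C(182, 3) = 988260.
Each occurs with probability p³ ≈ (0.00122184)³ ≈ 1.82407427e-09.
By linearity: E[X] = C(182, 3)·p³ ≈ 988260 · 1.82407427e-09 ≈ 0.001803.
Since α = 3/2 > 1, p = c/n^{3/2} = o(1/n) is below the triangle threshold p ~ 1/n. Asymptotically E[X] ~ (c³/6)·n^{3(1−α)} = (3³/6)·n^{-1.5} → 0, so by Markov's inequality G has no triangles w.h.p.

E[X] ≈ 0.001803; in regime p = Θ(1/n^{3/2}) E[X] tends to 0 (below the triangle threshold p ~ 1/n).


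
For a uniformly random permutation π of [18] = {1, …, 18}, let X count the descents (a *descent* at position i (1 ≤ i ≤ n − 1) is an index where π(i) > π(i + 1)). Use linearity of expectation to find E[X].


Write X = Σ X_I over i = 1, …, 17, with X_I the indicator of one descent.
There are 17 indicators.
For each fixed i, the pair (π(i), π(i+1)) is a uniformly random ordered pair of distinct values from {1, …, 18}; by symmetry P[π(i) > π(i+1)] = 1/2.
By linearity: E[X] = 17 · (1/2) = (18 − 1) · (1/2) = 17/2 ≈ 8.50000.

E[X] = 17/2 = 8.50000.


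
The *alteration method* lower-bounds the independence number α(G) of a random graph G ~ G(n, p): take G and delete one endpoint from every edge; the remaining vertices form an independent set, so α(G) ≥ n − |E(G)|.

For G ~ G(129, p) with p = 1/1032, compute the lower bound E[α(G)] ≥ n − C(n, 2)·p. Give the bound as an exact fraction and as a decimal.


E[|E(G)|] = C(129, 2)·p = 8256 · (1/1032) = 8.
E[α(G)] ≥ n − E[|E(G)|] = 129 − 8 = 121.
Numerically: ≈ 121.000000.
(This is only a lower bound; the true E[α(G)] may be larger.)

E[α(G)] ≥ 121 ≈ 121.000000.


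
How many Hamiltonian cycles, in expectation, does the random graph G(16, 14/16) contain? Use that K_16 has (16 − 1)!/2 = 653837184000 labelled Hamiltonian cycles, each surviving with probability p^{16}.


K_16 has (16 − 1)!/2 = 653837184000 labelled Hamiltonian cycles.
For each such Hamiltonian cycle H, let X_H = 1 if all 16 edges of H are present in G. Then P[X_H = 1] = p^{16} = (7/8)^{16} = 33232930569601/281474976710656.
By linearity of expectation: E[X] = Σ_H E[X_H] = 653837184000 · p^{16} = 653837184000 · 33232930569601/281474976710656 = 21219654042671322112875/274877906944.
Numerically: E[X] ≈ 7.7197e+10.

E[X] = 653837184000 · (7/8)^{16} = 21219654042671322112875/274877906944 ≈ 7.7197e+10.


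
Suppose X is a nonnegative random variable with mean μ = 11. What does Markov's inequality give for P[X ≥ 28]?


μ = E[X] = 11, a = 28.
Markov: P[X ≥ 28] ≤ μ/a = (11)/28 = 11/28.
Numerically: ≈ 0.393.
(Since a = 28 > μ = 11.000, the bound 11/28 is < 1 and informative.)

P[X ≥ 28] ≤ 11/28 ≈ 0.393.


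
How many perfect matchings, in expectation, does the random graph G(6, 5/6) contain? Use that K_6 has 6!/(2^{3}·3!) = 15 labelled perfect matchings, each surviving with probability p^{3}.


K_6 has 6!/(2^{3}·3!) = 15 labelled perfect matchings.
For each such perfect matching H, let X_H = 1 if all 3 edges of H are present in G. Then P[X_H = 1] = p^{3} = (5/6)^{3} = 125/216.
By linearity of expectation: E[X] = Σ_H E[X_H] = 15 · p^{3} = 15 · 125/216 = 625/72.
Numerically: E[X] ≈ 8.681.

E[X] = 15 · (5/6)^{3} = 625/72 ≈ 8.681.


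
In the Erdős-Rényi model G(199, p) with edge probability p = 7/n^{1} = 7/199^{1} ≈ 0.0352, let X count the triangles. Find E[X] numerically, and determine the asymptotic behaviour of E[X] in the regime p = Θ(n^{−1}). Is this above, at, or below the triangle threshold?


Number of potential triangles: C(199, 3) = 1293699.
Each occurs with probability p³ ≈ (0.0352)³ ≈ 4.35246e-05.
By linearity: E[X] = C(199, 3)·p³ ≈ 1293699 · 4.35246e-05 ≈ 56.308.
Here α = 1, so p = 7/n is exactly at the triangle threshold p ~ 1/n. Asymptotically E[X] → c³/6 = 7³/6 = 343/6 ≈ 57.167, a bounded constant. In this regime the triangle count is asymptotically Poisson(c³/6).

E[X] ≈ 56.308; in regime p = Θ(1/n^{1}) E[X] stays bounded (at the triangle threshold p ~ 1/n).


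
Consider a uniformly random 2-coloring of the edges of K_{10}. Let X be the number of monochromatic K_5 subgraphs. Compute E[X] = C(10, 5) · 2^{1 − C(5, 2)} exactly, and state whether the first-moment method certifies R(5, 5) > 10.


E[X] = C(10, 5) · 2^{1 − 10} = 252 · 2^{−9} = 252/512.
As a reduced fraction: E[X] = 63/128 ≈ 0.49219.
Is E[X] < 1? YES.
Since E[X] < 1, there exists a 2-coloring of K_{10} with no monochromatic K_5; hence R(5, 5) > 10.

E[X] = 63/128 ≈ 0.49219; E[X] < 1, so R(5, 5) > 10.


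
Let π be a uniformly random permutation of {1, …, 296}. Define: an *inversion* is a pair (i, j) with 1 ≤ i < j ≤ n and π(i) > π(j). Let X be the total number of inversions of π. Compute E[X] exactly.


Write X = Σ X_I over the C(296, 2) = 43660 pairs i < j, with X_I the indicator of one inversion.
There are 43660 indicators.
For each fixed pair i < j, the values π(i) and π(j) are two distinct elements of {1, …, 296} in uniformly random order; by symmetry P[π(i) > π(j)] = 1/2.
By linearity: E[X] = 43660 · (1/2) = C(296, 2) · (1/2) = 43660/2 = 21830 ≈ 21830.0000.

E[X] = 21830 = 21830.0000.


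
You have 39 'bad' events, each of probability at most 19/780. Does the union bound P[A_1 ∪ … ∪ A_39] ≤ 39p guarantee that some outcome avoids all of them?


Union bound: P[∪_{i=1}^{39} A_i] ≤ Σ_i P[A_i] ≤ 39·p = 39·(19/780) = 19/20.
Numerically: 19/20 ≈ 0.9500000.
Is 19/20 < 1? YES.
Since P[∪ A_i] ≤ 19/20 < 1, the complement has P[∩ A_i^c] ≥ 1 − 19/20 = 1/20 > 0, so some outcome avoids every A_i.

39·p = 19/20 ≈ 0.9500000; existence CERTIFIED by the union bound.


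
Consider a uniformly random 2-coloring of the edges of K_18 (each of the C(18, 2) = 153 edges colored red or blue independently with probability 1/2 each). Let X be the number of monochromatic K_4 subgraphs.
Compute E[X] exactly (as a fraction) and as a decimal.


Let X = Σ_S X_S over the C(18, 4) = 3060 subsets S of size 4, where X_S = 1 if the K_4 on S is monochromatic.
For a fixed S, the K_4 on S has C(4, 2) = 6 edges. P[all 6 edges red] = (1/2)^6, and likewise for blue, so P[monochromatic] = 2·(1/2)^6 = 2^{1 − 6} = 1/32.
Summing: E[X] = C(18, 4) · 2^{1 − 6} = 3060 · 1/32 = 765/8.
Numerically: E[X] ≈ 95.625000.

E[X] = C(18,4)·2^(1−C(4,2)) = 765/8 ≈ 95.625000.


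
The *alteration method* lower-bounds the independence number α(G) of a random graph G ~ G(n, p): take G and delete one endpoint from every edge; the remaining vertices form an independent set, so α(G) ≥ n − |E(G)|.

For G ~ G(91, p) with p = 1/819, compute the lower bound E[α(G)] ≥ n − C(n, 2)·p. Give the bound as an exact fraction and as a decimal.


E[|E(G)|] = C(91, 2)·p = 4095 · (1/819) = 5.
E[α(G)] ≥ n − E[|E(G)|] = 91 − 5 = 86.
Numerically: ≈ 86.000.
(This is only a lower bound; the true E[α(G)] may be larger.)

E[α(G)] ≥ 86 ≈ 86.000.


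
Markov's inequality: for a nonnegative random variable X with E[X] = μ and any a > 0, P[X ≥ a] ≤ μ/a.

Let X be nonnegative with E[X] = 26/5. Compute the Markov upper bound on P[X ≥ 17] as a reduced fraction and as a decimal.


μ = E[X] = 26/5, a = 17.
Markov: P[X ≥ 17] ≤ μ/a = (26/5)/17 = 26/85.
Numerically: ≈ 0.306.
(Since a = 17 > μ = 5.200, the bound 26/85 is < 1 and informative.)

P[X ≥ 17] ≤ 26/85 ≈ 0.306.


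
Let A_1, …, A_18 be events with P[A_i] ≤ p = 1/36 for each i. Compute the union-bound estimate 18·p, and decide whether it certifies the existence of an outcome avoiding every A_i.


Union bound: P[∪_{i=1}^{18} A_i] ≤ Σ_i P[A_i] ≤ 18·p = 18·(1/36) = 1/2.
Numerically: 1/2 ≈ 0.5000000.
Is 1/2 < 1? YES.
Since P[∪ A_i] ≤ 1/2 < 1, the complement has P[∩ A_i^c] ≥ 1 − 1/2 = 1/2 > 0, so some outcome avoids every A_i.

18·p = 1/2 ≈ 0.5000000; existence CERTIFIED by the union bound.


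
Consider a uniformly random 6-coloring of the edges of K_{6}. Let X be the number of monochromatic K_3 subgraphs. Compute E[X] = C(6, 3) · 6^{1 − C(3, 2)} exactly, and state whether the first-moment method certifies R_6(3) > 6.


E[X] = C(6, 3) · 6^{1 − 3} = 20 · 6^{−2} = 20/36.
As a reduced fraction: E[X] = 5/9 ≈ 0.556.
Is E[X] < 1? YES.
Since E[X] < 1, there exists a 6-coloring of K_{6} with no monochromatic K_3; hence R_6(3) > 6.

E[X] = 5/9 ≈ 0.556; E[X] < 1, so R_6(3) > 6.


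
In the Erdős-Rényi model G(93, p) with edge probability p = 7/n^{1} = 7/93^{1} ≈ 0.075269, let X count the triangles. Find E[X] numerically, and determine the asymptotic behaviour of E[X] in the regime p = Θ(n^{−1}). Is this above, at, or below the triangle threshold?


Number of potential triangles: C(93, 3) = 129766.
Each occurs with probability p³ ≈ (0.075269)³ ≈ 4.2642757e-04.
By linearity: E[X] = C(93, 3)·p³ ≈ 129766 · 4.2642757e-04 ≈ 55.33580.
Here α = 1, so p = 7/n is exactly at the triangle threshold p ~ 1/n. Asymptotically E[X] → c³/6 = 7³/6 = 343/6 ≈ 57.16667, a bounded constant. In this regime the triangle count is asymptotically Poisson(c³/6).

E[X] ≈ 55.33580; in regime p = Θ(1/n^{1}) E[X] stays bounded (at the triangle threshold p ~ 1/n).


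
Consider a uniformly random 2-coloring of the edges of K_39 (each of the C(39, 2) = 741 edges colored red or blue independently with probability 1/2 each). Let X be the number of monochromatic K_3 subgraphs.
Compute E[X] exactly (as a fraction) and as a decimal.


Let X = Σ_S X_S over the C(39, 3) = 9139 subsets S of size 3, where X_S = 1 if the K_3 on S is monochromatic.
For a fixed S, the K_3 on S has C(3, 2) = 3 edges. P[all 3 edges red] = (1/2)^3, and likewise for blue, so P[monochromatic] = 2·(1/2)^3 = 2^{1 − 3} = 1/4.
By linearity: E[X] = C(39, 3) · 2^{1 − 3} = 9139 · 1/4 = 9139/4.
Numerically: E[X] ≈ 2284.750000.

E[X] = C(39,3)·2^(1−C(3,2)) = 9139/4 ≈ 2284.750000.


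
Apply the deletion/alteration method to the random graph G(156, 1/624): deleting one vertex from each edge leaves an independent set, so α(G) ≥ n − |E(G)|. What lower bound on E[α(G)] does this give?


E[|E(G)|] = C(156, 2)·p = 12090 · (1/624) = 155/8.
E[α(G)] ≥ n − E[|E(G)|] = 156 − 155/8 = 1093/8.
Numerically: ≈ 136.625000.
(This is only a lower bound; the true E[α(G)] may be larger.)

E[α(G)] ≥ 1093/8 ≈ 136.625000.


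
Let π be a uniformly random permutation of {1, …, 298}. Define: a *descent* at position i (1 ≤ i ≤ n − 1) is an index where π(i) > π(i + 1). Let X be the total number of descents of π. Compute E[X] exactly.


Write X = Σ X_I over i = 1, …, 297, with X_I the indicator of one descent.
There are 297 indicators.
For each fixed i, the pair (π(i), π(i+1)) is a uniformly random ordered pair of distinct values from {1, …, 298}; by symmetry P[π(i) > π(i+1)] = 1/2.
By linearity: E[X] = 297 · (1/2) = (298 − 1) · (1/2) = 297/2 ≈ 148.500.

E[X] = 297/2 = 148.500.


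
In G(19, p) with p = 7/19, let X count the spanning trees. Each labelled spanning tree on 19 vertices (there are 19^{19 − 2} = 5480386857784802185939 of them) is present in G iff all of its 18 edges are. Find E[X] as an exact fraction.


K_19 has 19^{19 − 2} = 5480386857784802185939 labelled spanning trees.
For each such spanning tree H, let X_H = 1 if all 18 edges of H are present in G. Then P[X_H = 1] = p^{18} = (7/19)^{18} = 1628413597910449/104127350297911241532841.
Summing the indicators: E[X] = Σ_H E[X_H] = 5480386857784802185939 · p^{18} = 5480386857784802185939 · 1628413597910449/104127350297911241532841 = 1628413597910449/19.
Numerically: E[X] ≈ 8.5706e+13.

E[X] = 5480386857784802185939 · (7/19)^{18} = 1628413597910449/19 ≈ 8.5706e+13.


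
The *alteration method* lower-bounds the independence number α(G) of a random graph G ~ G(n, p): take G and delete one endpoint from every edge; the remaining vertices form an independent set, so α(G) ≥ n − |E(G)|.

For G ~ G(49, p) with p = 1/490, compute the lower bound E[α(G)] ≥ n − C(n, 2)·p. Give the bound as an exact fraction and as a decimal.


E[|E(G)|] = C(49, 2)·p = 1176 · (1/490) = 12/5.
E[α(G)] ≥ n − E[|E(G)|] = 49 − 12/5 = 233/5.
Numerically: ≈ 46.60000.
(This is only a lower bound; the true E[α(G)] may be larger.)

E[α(G)] ≥ 233/5 ≈ 46.60000.


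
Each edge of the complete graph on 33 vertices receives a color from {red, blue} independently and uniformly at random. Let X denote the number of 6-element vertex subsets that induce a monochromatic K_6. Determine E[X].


Let X = Σ_S X_S over the C(33, 6) = 1107568 subsets S of size 6, where X_S = 1 if the K_6 on S is monochromatic.
For a fixed S, the K_6 on S has C(6, 2) = 15 edges. P[all 15 edges red] = (1/2)^15, and likewise for blue, so P[monochromatic] = 2·(1/2)^15 = 2^{1 − 15} = 1/16384.
By linearity of expectation: E[X] = C(33, 6) · 2^{1 − 15} = 1107568 · 1/16384 = 69223/1024.
Numerically: E[X] ≈ 67.60059.

E[X] = C(33,6)·2^(1−C(6,2)) = 69223/1024 ≈ 67.60059.


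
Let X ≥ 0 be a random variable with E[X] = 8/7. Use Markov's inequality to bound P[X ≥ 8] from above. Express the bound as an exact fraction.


μ = E[X] = 8/7, a = 8.
Markov: P[X ≥ 8] ≤ μ/a = (8/7)/8 = 1/7.
Numerically: ≈ 0.143.
(Since a = 8 > μ = 1.143, the bound 1/7 is < 1 and informative.)

P[X ≥ 8] ≤ 1/7 ≈ 0.143.


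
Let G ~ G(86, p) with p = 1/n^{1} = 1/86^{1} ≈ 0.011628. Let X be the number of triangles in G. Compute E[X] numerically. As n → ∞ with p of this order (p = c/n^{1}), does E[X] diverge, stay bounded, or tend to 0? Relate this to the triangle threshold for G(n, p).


Number of potential triangles: C(86, 3) = 102340.
Each occurs with probability p³ ≈ (0.011628)³ ≈ 1.5721886e-06.
By linearity: E[X] = C(86, 3)·p³ ≈ 102340 · 1.5721886e-06 ≈ 0.16090.
Here α = 1, so p = 1/n is exactly at the triangle threshold p ~ 1/n. Asymptotically E[X] → c³/6 = 1³/6 = 1/6 ≈ 0.16667, a bounded constant. In this regime the triangle count is asymptotically Poisson(c³/6).

E[X] ≈ 0.16090; in regime p = Θ(1/n^{1}) E[X] stays bounded (at the triangle threshold p ~ 1/n).


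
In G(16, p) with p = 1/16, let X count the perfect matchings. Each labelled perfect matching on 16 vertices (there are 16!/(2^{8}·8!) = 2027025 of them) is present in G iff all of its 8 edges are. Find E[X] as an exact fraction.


K_16 has 16!/(2^{8}·8!) = 2027025 labelled perfect matchings.
For each such perfect matching H, let X_H = 1 if all 8 edges of H are present in G. Then P[X_H = 1] = p^{8} = (1/16)^{8} = 1/4294967296.
By linearity of expectation: E[X] = Σ_H E[X_H] = 2027025 · p^{8} = 2027025 · 1/4294967296 = 2027025/4294967296.
Numerically: E[X] ≈ 0.000472.

E[X] = 2027025 · (1/16)^{8} = 2027025/4294967296 ≈ 0.000472.


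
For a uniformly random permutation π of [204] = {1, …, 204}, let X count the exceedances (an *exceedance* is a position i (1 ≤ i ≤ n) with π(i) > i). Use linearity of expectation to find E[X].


Write X = Σ_{i=1}^{204} X_i, where X_i = 1_{π(i) > i}.
For each fixed i, π(i) is uniform over {1, …, 204} (marginal of a uniform permutation), so P[π(i) > i] = (n − i)/n. Summing: Σ_{i=1}^{204} (n − i)/n = (0 + 1 + … + 203)/204 = 204(204 − 1)/(2·204) = (204 − 1)/2.
Hence E[X] = Σ_{i=1}^{204} (204 − i)/204 = 203/2 ≈ 101.50000.

E[X] = 203/2 = 101.50000.


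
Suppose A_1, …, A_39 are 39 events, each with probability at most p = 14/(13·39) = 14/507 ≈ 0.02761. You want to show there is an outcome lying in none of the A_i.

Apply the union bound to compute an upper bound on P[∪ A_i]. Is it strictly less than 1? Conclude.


Union bound: P[∪_{i=1}^{39} A_i] ≤ Σ_i P[A_i] ≤ 39·p = 39·(14/507) = 14/13.
Numerically: 14/13 ≈ 1.07692.
Is 14/13 < 1? NO.
Since the bound 14/13 is ≥ 1, the union bound is uninformative here; it does NOT by itself certify existence.

39·p = 14/13 ≈ 1.07692; existence NOT certified by the union bound.


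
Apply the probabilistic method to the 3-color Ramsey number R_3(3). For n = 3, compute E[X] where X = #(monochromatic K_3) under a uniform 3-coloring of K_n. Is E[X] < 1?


E[X] = C(3, 3) · 3^{1 − 3} = 1 · 3^{−2} = 1/9.
As a reduced fraction: E[X] = 1/9 ≈ 0.11111.
Is E[X] < 1? YES.
Since E[X] < 1, there exists a 3-coloring of K_{3} with no monochromatic K_3; hence R_3(3) > 3.

E[X] = 1/9 ≈ 0.11111; E[X] < 1, so R_3(3) > 3.


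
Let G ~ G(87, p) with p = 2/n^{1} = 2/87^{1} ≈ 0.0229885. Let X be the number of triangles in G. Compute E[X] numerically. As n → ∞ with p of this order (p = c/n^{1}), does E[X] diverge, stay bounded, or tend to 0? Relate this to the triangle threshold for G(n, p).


Number of potential triangles: C(87, 3) = 105995.
Each occurs with probability p³ ≈ (0.0229885)³ ≈ 1.21487677e-05.
By linearity: E[X] = C(87, 3)·p³ ≈ 105995 · 1.21487677e-05 ≈ 1.287709.
Here α = 1, so p = 2/n is exactly at the triangle threshold p ~ 1/n. Asymptotically E[X] → c³/6 = 2³/6 = 4/3 ≈ 1.333333, a bounded constant. In this regime the triangle count is asymptotically Poisson(c³/6).

E[X] ≈ 1.287709; in regime p = Θ(1/n^{1}) E[X] stays bounded (at the triangle threshold p ~ 1/n).


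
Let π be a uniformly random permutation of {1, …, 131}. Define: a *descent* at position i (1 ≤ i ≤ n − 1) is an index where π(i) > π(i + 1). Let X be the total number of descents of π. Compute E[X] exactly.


Write X = Σ X_I over i = 1, …, 130, with X_I the indicator of one descent.
There are 130 indicators.
For each fixed i, the pair (π(i), π(i+1)) is a uniformly random ordered pair of distinct values from {1, …, 131}; by symmetry P[π(i) > π(i+1)] = 1/2.
By linearity: E[X] = 130 · (1/2) = (131 − 1) · (1/2) = 65 ≈ 65.000000.

E[X] = 65 = 65.000000.


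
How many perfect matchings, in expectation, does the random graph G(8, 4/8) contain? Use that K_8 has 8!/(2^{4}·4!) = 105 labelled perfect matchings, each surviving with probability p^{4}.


K_8 has 8!/(2^{4}·4!) = 105 labelled perfect matchings.
For each such perfect matching H, let X_H = 1 if all 4 edges of H are present in G. Then P[X_H = 1] = p^{4} = (1/2)^{4} = 1/16.
By linearity of expectation: E[X] = Σ_H E[X_H] = 105 · p^{4} = 105 · 1/16 = 105/16.
Numerically: E[X] ≈ 6.562.

E[X] = 105 · (1/2)^{4} = 105/16 ≈ 6.562.


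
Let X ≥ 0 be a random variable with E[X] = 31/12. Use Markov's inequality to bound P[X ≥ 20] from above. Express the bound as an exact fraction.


μ = E[X] = 31/12, a = 20.
Markov: P[X ≥ 20] ≤ μ/a = (31/12)/20 = 31/240.
Numerically: ≈ 0.129167.
(Since a = 20 > μ = 2.583333, the bound 31/240 is < 1 and informative.)

P[X ≥ 20] ≤ 31/240 ≈ 0.129167.


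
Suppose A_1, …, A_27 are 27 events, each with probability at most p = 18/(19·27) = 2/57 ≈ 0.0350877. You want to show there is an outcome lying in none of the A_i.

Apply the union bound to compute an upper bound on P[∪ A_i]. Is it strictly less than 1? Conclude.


Union bound: P[∪_{i=1}^{27} A_i] ≤ Σ_i P[A_i] ≤ 27·p = 27·(2/57) = 18/19.
Numerically: 18/19 ≈ 0.9473684.
Is 18/19 < 1? YES.
Since P[∪ A_i] ≤ 18/19 < 1, the complement has P[∩ A_i^c] ≥ 1 − 18/19 = 1/19 > 0, so some outcome avoids every A_i.

27·p = 18/19 ≈ 0.9473684; existence CERTIFIED by the union bound.


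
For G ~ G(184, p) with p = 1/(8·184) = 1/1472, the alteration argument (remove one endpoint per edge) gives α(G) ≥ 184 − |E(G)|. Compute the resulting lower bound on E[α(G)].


E[|E(G)|] = C(184, 2)·p = 16836 · (1/1472) = 183/16.
E[α(G)] ≥ n − E[|E(G)|] = 184 − 183/16 = 2761/16.
Numerically: ≈ 172.562500.
(This is only a lower bound; the true E[α(G)] may be larger.)

E[α(G)] ≥ 2761/16 ≈ 172.562500.


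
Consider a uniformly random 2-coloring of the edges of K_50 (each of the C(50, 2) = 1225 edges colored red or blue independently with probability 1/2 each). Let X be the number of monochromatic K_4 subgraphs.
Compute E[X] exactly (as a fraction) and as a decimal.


Let X = Σ_S X_S over the C(50, 4) = 230300 subsets S of size 4, where X_S = 1 if the K_4 on S is monochromatic.
For a fixed S, the K_4 on S has C(4, 2) = 6 edges. P[all 6 edges red] = (1/2)^6, and likewise for blue, so P[monochromatic] = 2·(1/2)^6 = 2^{1 − 6} = 1/32.
By linearity of expectation: E[X] = C(50, 4) · 2^{1 − 6} = 230300 · 1/32 = 57575/8.
Numerically: E[X] ≈ 7196.87500.

E[X] = C(50,4)·2^(1−C(4,2)) = 57575/8 ≈ 7196.87500.


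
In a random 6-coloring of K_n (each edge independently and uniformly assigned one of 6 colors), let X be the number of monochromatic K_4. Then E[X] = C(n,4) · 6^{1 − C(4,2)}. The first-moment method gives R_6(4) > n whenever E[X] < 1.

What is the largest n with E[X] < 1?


We need C(n, 4) · 6^{1 − 6} < 1, i.e. C(n, 4) < 6^{6 − 1} = 7776.
Check values of n near the boundary:
  n = 17: C(17, 4) = 2380; 2380 < 7776? YES
  n = 18: C(18, 4) = 3060; 3060 < 7776? YES
  n = 19: C(19, 4) = 3876; 3876 < 7776? YES
  n = 20: C(20, 4) = 4845; 4845 < 7776? YES
  n = 21: C(21, 4) = 5985; 5985 < 7776? YES
  n = 22: C(22, 4) = 7315; 7315 < 7776? YES
  n = 23: C(23, 4) = 8855; 8855 < 7776? NO
The largest n with C(n, 4) < 7776 is n = 22 (where E[X] = 7315/7776 ≈ 0.94072). Hence R_6(4) > 22, i.e. R_6(4) ≥ 23.

Largest n = 22; hence R_6(4) > 22.


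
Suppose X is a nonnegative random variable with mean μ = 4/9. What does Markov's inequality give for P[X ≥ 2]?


μ = E[X] = 4/9, a = 2.
Markov: P[X ≥ 2] ≤ μ/a = (4/9)/2 = 2/9.
Numerically: ≈ 0.222222.
(Since a = 2 > μ = 0.444444, the bound 2/9 is < 1 and informative.)

P[X ≥ 2] ≤ 2/9 ≈ 0.222222.


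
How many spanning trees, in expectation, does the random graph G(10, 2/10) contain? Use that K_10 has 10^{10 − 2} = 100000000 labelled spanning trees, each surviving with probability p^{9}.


K_10 has 10^{10 − 2} = 100000000 labelled spanning trees.
For each such spanning tree H, let X_H = 1 if all 9 edges of H are present in G. Then P[X_H = 1] = p^{9} = (1/5)^{9} = 1/1953125.
By linearity of expectation: E[X] = Σ_H E[X_H] = 100000000 · p^{9} = 100000000 · 1/1953125 = 256/5.
Numerically: E[X] ≈ 51.2.

E[X] = 100000000 · (1/5)^{9} = 256/5 ≈ 51.2.


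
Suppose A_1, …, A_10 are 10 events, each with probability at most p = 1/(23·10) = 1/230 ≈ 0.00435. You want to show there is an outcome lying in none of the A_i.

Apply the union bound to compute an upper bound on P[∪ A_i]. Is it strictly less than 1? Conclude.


Union bound: P[∪_{i=1}^{10} A_i] ≤ Σ_i P[A_i] ≤ 10·p = 10·(1/230) = 1/23.
Numerically: 1/23 ≈ 0.04348.
Is 1/23 < 1? YES.
Since P[∪ A_i] ≤ 1/23 < 1, the complement has P[∩ A_i^c] ≥ 1 − 1/23 = 22/23 > 0, so some outcome avoids every A_i.

10·p = 1/23 ≈ 0.04348; existence CERTIFIED by the union bound.


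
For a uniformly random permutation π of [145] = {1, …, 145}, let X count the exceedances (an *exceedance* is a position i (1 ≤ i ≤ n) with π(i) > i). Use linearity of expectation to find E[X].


Write X = Σ_{i=1}^{145} X_i, where X_i = 1_{π(i) > i}.
For each fixed i, π(i) is uniform over {1, …, 145} (marginal of a uniform permutation), so P[π(i) > i] = (n − i)/n. Summing: Σ_{i=1}^{145} (n − i)/n = (0 + 1 + … + 144)/145 = 145(145 − 1)/(2·145) = (145 − 1)/2.
Hence E[X] = Σ_{i=1}^{145} (145 − i)/145 = 72 ≈ 72.000000.

E[X] = 72 = 72.000000.


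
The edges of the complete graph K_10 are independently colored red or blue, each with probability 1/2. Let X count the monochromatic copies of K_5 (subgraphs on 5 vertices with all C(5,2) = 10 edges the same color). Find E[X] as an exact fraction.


Let X = Σ_S X_S over the C(10, 5) = 252 subsets S of size 5, where X_S = 1 if the K_5 on S is monochromatic.
For a fixed S, the K_5 on S has C(5, 2) = 10 edges. P[all 10 edges red] = (1/2)^10, and likewise for blue, so P[monochromatic] = 2·(1/2)^10 = 2^{1 − 10} = 1/512.
Summing: E[X] = C(10, 5) · 2^{1 − 10} = 252 · 1/512 = 63/128.
Numerically: E[X] ≈ 0.4922.

E[X] = C(10,5)·2^(1−C(5,2)) = 63/128 ≈ 0.4922.


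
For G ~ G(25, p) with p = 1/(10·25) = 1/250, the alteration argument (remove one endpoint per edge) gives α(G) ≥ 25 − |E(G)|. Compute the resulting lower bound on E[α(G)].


E[|E(G)|] = C(25, 2)·p = 300 · (1/250) = 6/5.
E[α(G)] ≥ n − E[|E(G)|] = 25 − 6/5 = 119/5.
Numerically: ≈ 23.800.
(This is only a lower bound; the true E[α(G)] may be larger.)

E[α(G)] ≥ 119/5 ≈ 23.800.


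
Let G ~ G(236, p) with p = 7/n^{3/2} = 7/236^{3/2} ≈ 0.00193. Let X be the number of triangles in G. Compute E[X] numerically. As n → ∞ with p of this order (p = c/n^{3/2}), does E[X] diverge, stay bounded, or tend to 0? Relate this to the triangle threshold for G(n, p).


Number of potential triangles: C(236, 3) = 2162940.
Each occurs with probability p³ ≈ (0.00193)³ ≈ 7.19764e-09.
By linearity: E[X] = C(236, 3)·p³ ≈ 2162940 · 7.19764e-09 ≈ 0.016.
Since α = 3/2 > 1, p = c/n^{3/2} = o(1/n) is below the triangle threshold p ~ 1/n. Asymptotically E[X] ~ (c³/6)·n^{3(1−α)} = (7³/6)·n^{-1.5} → 0, so by Markov's inequality G has no triangles w.h.p.

E[X] ≈ 0.016; in regime p = Θ(1/n^{3/2}) E[X] tends to 0 (below the triangle threshold p ~ 1/n).


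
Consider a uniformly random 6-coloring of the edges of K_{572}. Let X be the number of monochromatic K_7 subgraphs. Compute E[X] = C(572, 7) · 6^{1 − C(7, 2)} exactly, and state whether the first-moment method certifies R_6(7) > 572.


E[X] = C(572, 7) · 6^{1 − 21} = 3831215212271304 · 6^{−20} = 3831215212271304/3656158440062976.
As a reduced fraction: E[X] = 17737107464219/16926659444736 ≈ 1.047880.
Is E[X] < 1? NO.
Since E[X] ≥ 1, the first-moment bound is inconclusive at n = 572; it does NOT by itself certify R_6(7) > 572.

E[X] = 17737107464219/16926659444736 ≈ 1.047880; E[X] ≥ 1; first-moment method inconclusive here.


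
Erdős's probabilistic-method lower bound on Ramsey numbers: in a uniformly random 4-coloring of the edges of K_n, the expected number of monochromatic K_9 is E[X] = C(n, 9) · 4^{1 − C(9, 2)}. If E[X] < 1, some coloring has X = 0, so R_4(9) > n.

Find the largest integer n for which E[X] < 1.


We need C(n, 9) · 4^{1 − 36} < 1, i.e. C(n, 9) < 4^{36 − 1} = 1180591620717411303424.
Check values of n near the boundary:
  n = 911: C(911, 9) = 1144686900492291197405; 1144686900492291197405 < 1180591620717411303424? YES
  n = 912: C(912, 9) = 1156095740032081475120; 1156095740032081475120 < 1180591620717411303424? YES
  n = 913: C(913, 9) = 1167605542753639808390; 1167605542753639808390 < 1180591620717411303424? YES
  n = 914: C(914, 9) = 1179217089587653905932; 1179217089587653905932 < 1180591620717411303424? YES
  n = 915: C(915, 9) = 1190931166636537885130; 1190931166636537885130 < 1180591620717411303424? NO
  n = 916: C(916, 9) = 1202748565202942340440; 1202748565202942340440 < 1180591620717411303424? NO
The largest n with C(n, 9) < 1180591620717411303424 is n = 914 (where E[X] = 294804272396913476483/295147905179352825856 ≈ 0.9988). Hence R_4(9) > 914, i.e. R_4(9) ≥ 915.

Largest n = 914; hence R_4(9) > 914.


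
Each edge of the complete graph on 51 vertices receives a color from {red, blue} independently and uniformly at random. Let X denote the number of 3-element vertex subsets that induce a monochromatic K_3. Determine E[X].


Let X = Σ_S X_S over the C(51, 3) = 20825 subsets S of size 3, where X_S = 1 if the K_3 on S is monochromatic.
For a fixed S, the K_3 on S has C(3, 2) = 3 edges. P[all 3 edges red] = (1/2)^3, and likewise for blue, so P[monochromatic] = 2·(1/2)^3 = 2^{1 − 3} = 1/4.
By linearity of expectation: E[X] = C(51, 3) · 2^{1 − 3} = 20825 · 1/4 = 20825/4.
Numerically: E[X] ≈ 5206.250.

E[X] = C(51,3)·2^(1−C(3,2)) = 20825/4 ≈ 5206.250.


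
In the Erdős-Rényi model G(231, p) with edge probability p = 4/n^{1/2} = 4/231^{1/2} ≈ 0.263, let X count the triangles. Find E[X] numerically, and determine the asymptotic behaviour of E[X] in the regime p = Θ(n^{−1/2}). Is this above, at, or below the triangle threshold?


Number of potential triangles: C(231, 3) = 2027795.
Each occurs with probability p³ ≈ (0.263)³ ≈ 1.82290e-02.
By linearity: E[X] = C(231, 3)·p³ ≈ 2027795 · 1.82290e-02 ≈ 36964.603.
Since α = 1/2 < 1, p = c/n^{1/2} ≫ 1/n is above the triangle threshold p ~ 1/n. Asymptotically E[X] ~ (c³/6)·n^{3(1−α)} = (4³/6)·n^{1.5} → ∞; triangles are abundant w.h.p.

E[X] ≈ 36964.603; in regime p = Θ(1/n^{1/2}) E[X] diverges (above the triangle threshold p ~ 1/n).


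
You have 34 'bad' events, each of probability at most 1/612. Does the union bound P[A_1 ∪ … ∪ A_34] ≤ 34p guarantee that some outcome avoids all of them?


Union bound: P[∪_{i=1}^{34} A_i] ≤ Σ_i P[A_i] ≤ 34·p = 34·(1/612) = 1/18.
Numerically: 1/18 ≈ 0.0555556.
Is 1/18 < 1? YES.
Since P[∪ A_i] ≤ 1/18 < 1, the complement has P[∩ A_i^c] ≥ 1 − 1/18 = 17/18 > 0, so some outcome avoids every A_i.

34·p = 1/18 ≈ 0.0555556; existence CERTIFIED by the union bound.


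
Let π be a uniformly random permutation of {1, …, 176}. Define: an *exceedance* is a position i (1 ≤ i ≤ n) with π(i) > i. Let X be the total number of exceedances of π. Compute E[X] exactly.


Write X = Σ_{i=1}^{176} X_i, where X_i = 1_{π(i) > i}.
For each fixed i, π(i) is uniform over {1, …, 176} (marginal of a uniform permutation), so P[π(i) > i] = (n − i)/n. Summing: Σ_{i=1}^{176} (n − i)/n = (0 + 1 + … + 175)/176 = 176(176 − 1)/(2·176) = (176 − 1)/2.
Hence E[X] = Σ_{i=1}^{176} (176 − i)/176 = 175/2 ≈ 87.50000.

E[X] = 175/2 = 87.50000.


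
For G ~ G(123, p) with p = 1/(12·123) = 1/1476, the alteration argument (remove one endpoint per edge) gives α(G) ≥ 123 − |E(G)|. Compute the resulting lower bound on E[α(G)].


E[|E(G)|] = C(123, 2)·p = 7503 · (1/1476) = 61/12.
E[α(G)] ≥ n − E[|E(G)|] = 123 − 61/12 = 1415/12.
Numerically: ≈ 117.9167.
(This is only a lower bound; the true E[α(G)] may be larger.)

E[α(G)] ≥ 1415/12 ≈ 117.9167.


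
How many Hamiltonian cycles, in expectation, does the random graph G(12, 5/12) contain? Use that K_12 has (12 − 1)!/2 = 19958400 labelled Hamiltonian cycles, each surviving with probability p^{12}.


K_12 has (12 − 1)!/2 = 19958400 labelled Hamiltonian cycles.
For each such Hamiltonian cycle H, let X_H = 1 if all 12 edges of H are present in G. Then P[X_H = 1] = p^{12} = (5/12)^{12} = 244140625/8916100448256.
By linearity of expectation: E[X] = Σ_H E[X_H] = 19958400 · p^{12} = 19958400 · 244140625/8916100448256 = 469970703125/859963392.
Numerically: E[X] ≈ 546.501.

E[X] = 19958400 · (5/12)^{12} = 469970703125/859963392 ≈ 546.501.


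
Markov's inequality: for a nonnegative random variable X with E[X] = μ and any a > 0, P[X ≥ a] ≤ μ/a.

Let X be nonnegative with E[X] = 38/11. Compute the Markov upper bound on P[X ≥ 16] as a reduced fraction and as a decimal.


μ = E[X] = 38/11, a = 16.
Markov: P[X ≥ 16] ≤ μ/a = (38/11)/16 = 19/88.
Numerically: ≈ 0.215909.
(Since a = 16 > μ = 3.454545, the bound 19/88 is < 1 and informative.)

P[X ≥ 16] ≤ 19/88 ≈ 0.215909.


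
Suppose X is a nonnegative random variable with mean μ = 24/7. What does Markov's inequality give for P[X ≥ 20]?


μ = E[X] = 24/7, a = 20.
Markov: P[X ≥ 20] ≤ μ/a = (24/7)/20 = 6/35.
Numerically: ≈ 0.17143.
(Since a = 20 > μ = 3.42857, the bound 6/35 is < 1 and informative.)

P[X ≥ 20] ≤ 6/35 ≈ 0.17143.


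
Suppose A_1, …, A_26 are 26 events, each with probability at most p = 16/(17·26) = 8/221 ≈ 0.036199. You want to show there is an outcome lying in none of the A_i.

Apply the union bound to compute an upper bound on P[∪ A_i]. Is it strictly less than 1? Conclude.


Union bound: P[∪_{i=1}^{26} A_i] ≤ Σ_i P[A_i] ≤ 26·p = 26·(8/221) = 16/17.
Numerically: 16/17 ≈ 0.941176.
Is 16/17 < 1? YES.
Since P[∪ A_i] ≤ 16/17 < 1, the complement has P[∩ A_i^c] ≥ 1 − 16/17 = 1/17 > 0, so some outcome avoids every A_i.

26·p = 16/17 ≈ 0.941176; existence CERTIFIED by the union bound.


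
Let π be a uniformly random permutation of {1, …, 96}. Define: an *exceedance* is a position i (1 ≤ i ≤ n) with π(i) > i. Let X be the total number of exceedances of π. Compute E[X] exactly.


Write X = Σ_{i=1}^{96} X_i, where X_i = 1_{π(i) > i}.
For each fixed i, π(i) is uniform over {1, …, 96} (marginal of a uniform permutation), so P[π(i) > i] = (n − i)/n. Summing: Σ_{i=1}^{96} (n − i)/n = (0 + 1 + … + 95)/96 = 96(96 − 1)/(2·96) = (96 − 1)/2.
Hence E[X] = Σ_{i=1}^{96} (96 − i)/96 = 95/2 ≈ 47.50000.

E[X] = 95/2 = 47.50000.


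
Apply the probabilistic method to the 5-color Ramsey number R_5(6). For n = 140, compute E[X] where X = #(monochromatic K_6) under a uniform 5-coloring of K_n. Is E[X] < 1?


E[X] = C(140, 6) · 5^{1 − 15} = 9381724380 · 5^{−14} = 9381724380/6103515625.
As a reduced fraction: E[X] = 1876344876/1220703125 ≈ 1.537102.
Is E[X] < 1? NO.
Since E[X] ≥ 1, the first-moment bound is inconclusive at n = 140; it does NOT by itself certify R_5(6) > 140.

E[X] = 1876344876/1220703125 ≈ 1.537102; E[X] ≥ 1; first-moment method inconclusive here.


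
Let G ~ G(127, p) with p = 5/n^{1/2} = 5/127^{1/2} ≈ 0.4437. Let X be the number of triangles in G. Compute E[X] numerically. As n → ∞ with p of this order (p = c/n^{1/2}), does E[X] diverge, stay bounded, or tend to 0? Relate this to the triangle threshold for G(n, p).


Number of potential triangles: C(127, 3) = 333375.
Each occurs with probability p³ ≈ (0.4437)³ ≈ 8.733824e-02.
By linearity: E[X] = C(127, 3)·p³ ≈ 333375 · 8.733824e-02 ≈ 29116.3855.
Since α = 1/2 < 1, p = c/n^{1/2} ≫ 1/n is above the triangle threshold p ~ 1/n. Asymptotically E[X] ~ (c³/6)·n^{3(1−α)} = (5³/6)·n^{1.5} → ∞; triangles are abundant w.h.p.

E[X] ≈ 29116.3855; in regime p = Θ(1/n^{1/2}) E[X] diverges (above the triangle threshold p ~ 1/n).


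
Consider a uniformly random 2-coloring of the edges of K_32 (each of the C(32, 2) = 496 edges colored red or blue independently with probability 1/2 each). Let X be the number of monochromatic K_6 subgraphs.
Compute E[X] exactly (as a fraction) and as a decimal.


Let X = Σ_S X_S over the C(32, 6) = 906192 subsets S of size 6, where X_S = 1 if the K_6 on S is monochromatic.
For a fixed S, the K_6 on S has C(6, 2) = 15 edges. P[all 15 edges red] = (1/2)^15, and likewise for blue, so P[monochromatic] = 2·(1/2)^15 = 2^{1 − 15} = 1/16384.
By linearity: E[X] = C(32, 6) · 2^{1 − 15} = 906192 · 1/16384 = 56637/1024.
Numerically: E[X] ≈ 55.310.

E[X] = C(32,6)·2^(1−C(6,2)) = 56637/1024 ≈ 55.310.


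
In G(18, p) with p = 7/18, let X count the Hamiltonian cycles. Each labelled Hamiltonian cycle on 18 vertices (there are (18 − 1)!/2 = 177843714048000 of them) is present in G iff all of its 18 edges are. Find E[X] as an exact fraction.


K_18 has (18 − 1)!/2 = 177843714048000 labelled Hamiltonian cycles.
For each such Hamiltonian cycle H, let X_H = 1 if all 18 edges of H are present in G. Then P[X_H = 1] = p^{18} = (7/18)^{18} = 1628413597910449/39346408075296537575424.
Summing the indicators: E[X] = Σ_H E[X_H] = 177843714048000 · p^{18} = 177843714048000 · 1628413597910449/39346408075296537575424 = 24246874921186846803875/3294258113514384.
Numerically: E[X] ≈ 7.36e+06.

E[X] = 177843714048000 · (7/18)^{18} = 24246874921186846803875/3294258113514384 ≈ 7.36e+06.


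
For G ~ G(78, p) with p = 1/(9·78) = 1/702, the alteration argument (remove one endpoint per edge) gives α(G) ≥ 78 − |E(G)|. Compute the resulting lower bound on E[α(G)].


E[|E(G)|] = C(78, 2)·p = 3003 · (1/702) = 77/18.
E[α(G)] ≥ n − E[|E(G)|] = 78 − 77/18 = 1327/18.
Numerically: ≈ 73.722222.
(This is only a lower bound; the true E[α(G)] may be larger.)

E[α(G)] ≥ 1327/18 ≈ 73.722222.


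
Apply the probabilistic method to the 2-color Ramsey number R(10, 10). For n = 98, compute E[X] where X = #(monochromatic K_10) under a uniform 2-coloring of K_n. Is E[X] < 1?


E[X] = C(98, 10) · 2^{1 − 45} = 14005614014756 · 2^{−44} = 14005614014756/17592186044416.
As a reduced fraction: E[X] = 3501403503689/4398046511104 ≈ 0.796.
Is E[X] < 1? YES.
Since E[X] < 1, there exists a 2-coloring of K_{98} with no monochromatic K_10; hence R(10, 10) > 98.

E[X] = 3501403503689/4398046511104 ≈ 0.796; E[X] < 1, so R(10, 10) > 98.


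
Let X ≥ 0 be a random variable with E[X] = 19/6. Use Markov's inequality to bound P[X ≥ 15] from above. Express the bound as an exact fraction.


μ = E[X] = 19/6, a = 15.
Markov: P[X ≥ 15] ≤ μ/a = (19/6)/15 = 19/90.
Numerically: ≈ 0.211.
(Since a = 15 > μ = 3.167, the bound 19/90 is < 1 and informative.)

P[X ≥ 15] ≤ 19/90 ≈ 0.211.


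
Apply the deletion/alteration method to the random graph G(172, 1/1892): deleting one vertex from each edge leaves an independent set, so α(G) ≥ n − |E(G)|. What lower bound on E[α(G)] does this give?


E[|E(G)|] = C(172, 2)·p = 14706 · (1/1892) = 171/22.
E[α(G)] ≥ n − E[|E(G)|] = 172 − 171/22 = 3613/22.
Numerically: ≈ 164.227273.
(This is only a lower bound; the true E[α(G)] may be larger.)

E[α(G)] ≥ 3613/22 ≈ 164.227273.


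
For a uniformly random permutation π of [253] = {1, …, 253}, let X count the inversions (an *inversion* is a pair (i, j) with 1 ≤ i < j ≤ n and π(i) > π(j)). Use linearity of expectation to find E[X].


Write X = Σ X_I over the C(253, 2) = 31878 pairs i < j, with X_I the indicator of one inversion.
There are 31878 indicators.
For each fixed pair i < j, the values π(i) and π(j) are two distinct elements of {1, …, 253} in uniformly random order; by symmetry P[π(i) > π(j)] = 1/2.
By linearity: E[X] = 31878 · (1/2) = C(253, 2) · (1/2) = 31878/2 = 15939 ≈ 15939.0000.

E[X] = 15939 = 15939.0000.


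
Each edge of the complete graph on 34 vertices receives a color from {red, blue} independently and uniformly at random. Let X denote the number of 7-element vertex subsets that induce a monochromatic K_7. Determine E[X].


Let X = Σ_S X_S over the C(34, 7) = 5379616 subsets S of size 7, where X_S = 1 if the K_7 on S is monochromatic.
For a fixed S, the K_7 on S has C(7, 2) = 21 edges. P[all 21 edges red] = (1/2)^21, and likewise for blue, so P[monochromatic] = 2·(1/2)^21 = 2^{1 − 21} = 1/1048576.
By linearity of expectation: E[X] = C(34, 7) · 2^{1 − 21} = 5379616 · 1/1048576 = 168113/32768.
Numerically: E[X] ≈ 5.1304.

E[X] = C(34,7)·2^(1−C(7,2)) = 168113/32768 ≈ 5.1304.


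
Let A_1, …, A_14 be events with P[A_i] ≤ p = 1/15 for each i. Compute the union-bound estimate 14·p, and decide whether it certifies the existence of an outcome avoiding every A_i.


Union bound: P[∪_{i=1}^{14} A_i] ≤ Σ_i P[A_i] ≤ 14·p = 14·(1/15) = 14/15.
Numerically: 14/15 ≈ 0.933333.
Is 14/15 < 1? YES.
Since P[∪ A_i] ≤ 14/15 < 1, the complement has P[∩ A_i^c] ≥ 1 − 14/15 = 1/15 > 0, so some outcome avoids every A_i.

14·p = 14/15 ≈ 0.933333; existence CERTIFIED by the union bound.


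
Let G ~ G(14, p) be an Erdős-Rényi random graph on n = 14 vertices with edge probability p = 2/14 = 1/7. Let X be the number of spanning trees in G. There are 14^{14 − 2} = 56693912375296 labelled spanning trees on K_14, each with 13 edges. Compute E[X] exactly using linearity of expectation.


K_14 has 14^{14 − 2} = 56693912375296 labelled spanning trees.
For each such spanning tree H, let X_H = 1 if all 13 edges of H are present in G. Then P[X_H = 1] = p^{13} = (1/7)^{13} = 1/96889010407.
By linearity: E[X] = Σ_H E[X_H] = 56693912375296 · p^{13} = 56693912375296 · 1/96889010407 = 4096/7.
Numerically: E[X] ≈ 585.14.

E[X] = 56693912375296 · (1/7)^{13} = 4096/7 ≈ 585.14.
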